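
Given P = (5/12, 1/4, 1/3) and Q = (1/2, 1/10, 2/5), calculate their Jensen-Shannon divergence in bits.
0.0289 bits

Jensen-Shannon divergence is:
JSD(P||Q) = 0.5 × D_KL(P||M) + 0.5 × D_KL(Q||M)
where M = 0.5 × (P + Q) is the mixture distribution.

M = 0.5 × (5/12, 1/4, 1/3) + 0.5 × (1/2, 1/10, 2/5) = (11/24, 7/40, 11/30)

D_KL(P||M) = 0.0255 bits
D_KL(Q||M) = 0.0322 bits

JSD(P||Q) = 0.5 × 0.0255 + 0.5 × 0.0322 = 0.0289 bits

Unlike KL divergence, JSD is symmetric and bounded: 0 ≤ JSD ≤ log(2).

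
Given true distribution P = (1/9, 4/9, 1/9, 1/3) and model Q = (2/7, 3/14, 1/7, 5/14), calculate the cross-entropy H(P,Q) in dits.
0.6007 dits

Cross-entropy: H(P,Q) = -Σ p(x) log q(x)

Alternatively: H(P,Q) = H(P) + D_KL(P||Q)
H(P) = 0.5276 dits
D_KL(P||Q) = 0.0731 dits

H(P,Q) = 0.5276 + 0.0731 = 0.6007 dits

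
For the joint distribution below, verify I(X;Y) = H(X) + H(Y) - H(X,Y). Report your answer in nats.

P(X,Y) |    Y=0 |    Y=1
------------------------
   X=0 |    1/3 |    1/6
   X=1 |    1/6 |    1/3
I(X;Y) = 0.0566 nats

Mutual information has multiple equivalent forms:
- I(X;Y) = H(X) - H(X|Y)
- I(X;Y) = H(Y) - H(Y|X)
- I(X;Y) = H(X) + H(Y) - H(X,Y)

Computing all quantities:
H(X) = 0.6931, H(Y) = 0.6931, H(X,Y) = 1.3297
H(X|Y) = 0.6365, H(Y|X) = 0.6365

Verification:
H(X) - H(X|Y) = 0.6931 - 0.6365 = 0.0566
H(Y) - H(Y|X) = 0.6931 - 0.6365 = 0.0566
H(X) + H(Y) - H(X,Y) = 0.6931 + 0.6931 - 1.3297 = 0.0566

All forms give I(X;Y) = 0.0566 nats. ✓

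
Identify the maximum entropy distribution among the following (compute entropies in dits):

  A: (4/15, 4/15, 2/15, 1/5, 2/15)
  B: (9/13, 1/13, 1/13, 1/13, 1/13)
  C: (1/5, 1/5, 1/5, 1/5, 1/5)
C

For a discrete distribution over n outcomes, entropy is maximized by the uniform distribution.

Computing entropies:
H(A) = 0.6793 dits
H(B) = 0.4533 dits
H(C) = 0.6990 dits

The uniform distribution (where all probabilities equal 1/5) achieves the maximum entropy of log_10(5) = 0.6990 dits.

Distribution C has the highest entropy.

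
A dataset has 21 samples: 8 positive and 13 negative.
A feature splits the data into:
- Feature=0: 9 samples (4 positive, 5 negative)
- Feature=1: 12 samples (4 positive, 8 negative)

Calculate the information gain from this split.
0.0092 bits

Information Gain = H(Y) - H(Y|Feature)

Before split:
P(positive) = 8/21 = 0.3810
H(Y) = 0.9587 bits

After split:
Feature=0: H = 0.9911 bits (weight = 9/21)
Feature=1: H = 0.9183 bits (weight = 12/21)
H(Y|Feature) = (9/21)×0.9911 + (12/21)×0.9183 = 0.9495 bits

Information Gain = 0.9587 - 0.9495 = 0.0092 bits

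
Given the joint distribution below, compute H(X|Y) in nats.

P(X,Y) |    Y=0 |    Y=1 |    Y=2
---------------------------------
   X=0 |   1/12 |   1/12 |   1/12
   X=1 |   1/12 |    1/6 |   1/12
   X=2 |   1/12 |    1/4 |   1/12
1.0550 nats

Using the chain rule: H(X|Y) = H(X,Y) - H(Y)

First, compute H(X,Y) = 2.0947 nats

Marginal P(Y) = (1/4, 1/2, 1/4)
H(Y) = 1.0397 nats

H(X|Y) = H(X,Y) - H(Y) = 2.0947 - 1.0397 = 1.0550 nats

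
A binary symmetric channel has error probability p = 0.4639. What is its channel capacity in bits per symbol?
0.0038 bits

For a binary symmetric channel (BSC) with error probability p:
Capacity C = 1 - H(p) bits per symbol

where H(p) = -p log₂(p) - (1-p) log₂(1-p) is the binary entropy function.

H(0.4639) = 0.9962 bits
C = 1 - 0.9962 = 0.0038 bits per symbol

This means we can reliably transmit up to 0.0038 bits of information per channel use.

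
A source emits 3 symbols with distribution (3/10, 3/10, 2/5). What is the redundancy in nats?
0.0097 nats

Redundancy measures how far a source is from maximum entropy:
R = H_max - H(X)

Maximum entropy for 3 symbols: H_max = log_e(3) = 1.0986 nats
Actual entropy: H(X) = 1.0889 nats
Redundancy: R = 1.0986 - 1.0889 = 0.0097 nats

This redundancy represents potential for compression: the source could be compressed by 0.0097 nats per symbol.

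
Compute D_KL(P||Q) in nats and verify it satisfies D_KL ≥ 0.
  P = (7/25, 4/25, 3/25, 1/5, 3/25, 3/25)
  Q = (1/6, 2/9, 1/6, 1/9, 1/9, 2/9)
0.1061 nats

KL divergence satisfies the Gibbs inequality: D_KL(P||Q) ≥ 0 for all distributions P, Q.

D_KL(P||Q) = Σ p(x) log(p(x)/q(x))
Term by term:
  x=0: 7/25 × log_e[(7/25)/(1/6)] = 0.1453
  x=1: 4/25 × log_e[(4/25)/(2/9)] = -0.0526
  x=2: 3/25 × log_e[(3/25)/(1/6)] = -0.0394
  x=3: 1/5 × log_e[(1/5)/(1/9)] = 0.1176
  x=4: 3/25 × log_e[(3/25)/(1/9)] = 0.0092
  x=5: 3/25 × log_e[(3/25)/(2/9)] = -0.0739
D_KL(P||Q) = 0.1061 nats

D_KL(P||Q) = 0.1061 ≥ 0 ✓

This non-negativity is a fundamental property: relative entropy cannot be negative because it measures how different Q is from P.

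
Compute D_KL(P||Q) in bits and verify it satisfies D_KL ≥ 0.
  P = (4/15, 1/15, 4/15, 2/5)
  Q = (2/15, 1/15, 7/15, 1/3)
0.1566 bits

KL divergence satisfies the Gibbs inequality: D_KL(P||Q) ≥ 0 for all distributions P, Q.

D_KL(P||Q) = Σ p(x) log(p(x)/q(x))
Term by term:
  x=0: 4/15 × log_2[(4/15)/(2/15)] = 0.2667
  x=1: 1/15 × log_2[(1/15)/(1/15)] = 0.0000
  x=2: 4/15 × log_2[(4/15)/(7/15)] = -0.2153
  x=3: 2/5 × log_2[(2/5)/(1/3)] = 0.1052
D_KL(P||Q) = 0.1566 bits

D_KL(P||Q) = 0.1566 ≥ 0 ✓

This non-negativity is a fundamental property: relative entropy cannot be negative because it measures how different Q is from P.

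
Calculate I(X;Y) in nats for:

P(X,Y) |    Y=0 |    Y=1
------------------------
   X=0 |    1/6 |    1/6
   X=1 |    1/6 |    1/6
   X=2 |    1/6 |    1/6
0.0000 nats

Mutual information: I(X;Y) = H(X) + H(Y) - H(X,Y)

Marginals:
P(X) = (1/3, 1/3, 1/3), H(X) = 1.0986 nats
P(Y) = (1/2, 1/2), H(Y) = 0.6931 nats

Joint entropy: H(X,Y) = 1.7918 nats

I(X;Y) = 1.0986 + 0.6931 - 1.7918 = 0.0000 nats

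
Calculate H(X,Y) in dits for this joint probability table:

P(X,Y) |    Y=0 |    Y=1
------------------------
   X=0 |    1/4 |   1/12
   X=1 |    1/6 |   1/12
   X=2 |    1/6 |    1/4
0.7403 dits

Joint entropy is H(X,Y) = -Σ_{x,y} p(x,y) log p(x,y).

Summing over all non-zero entries:
H(X,Y) = -[1/4·log_10(1/4) + 1/12·log_10(1/12) + 1/6·log_10(1/6) + 1/12·log_10(1/12) + 1/6·log_10(1/6) + 1/4·log_10(1/4)]
H(X,Y) = 0.7403 dits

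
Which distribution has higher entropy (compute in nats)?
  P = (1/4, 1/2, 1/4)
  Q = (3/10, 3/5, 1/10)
P

Computing entropies in nats:
H(P) = 1.0397
H(Q) = 0.8979

Distribution P has higher entropy.

Intuition: The distribution closer to uniform (more spread out) has higher entropy.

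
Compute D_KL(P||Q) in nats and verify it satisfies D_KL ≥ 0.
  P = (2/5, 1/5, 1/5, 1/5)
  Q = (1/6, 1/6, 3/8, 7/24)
0.1855 nats

KL divergence satisfies the Gibbs inequality: D_KL(P||Q) ≥ 0 for all distributions P, Q.

D_KL(P||Q) = Σ p(x) log(p(x)/q(x))
Term by term:
  x=0: 2/5 × log_e[(2/5)/(1/6)] = 0.3502
  x=1: 1/5 × log_e[(1/5)/(1/6)] = 0.0365
  x=2: 1/5 × log_e[(1/5)/(3/8)] = -0.1257
  x=3: 1/5 × log_e[(1/5)/(7/24)] = -0.0755
D_KL(P||Q) = 0.1855 nats

D_KL(P||Q) = 0.1855 ≥ 0 ✓

This non-negativity is a fundamental property: relative entropy cannot be negative because it measures how different Q is from P.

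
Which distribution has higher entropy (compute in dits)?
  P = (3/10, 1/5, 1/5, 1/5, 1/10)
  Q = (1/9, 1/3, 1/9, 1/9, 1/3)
P

Computing entropies in dits:
H(P) = 0.6762
H(Q) = 0.6362

Distribution P has higher entropy.

Intuition: The distribution closer to uniform (more spread out) has higher entropy.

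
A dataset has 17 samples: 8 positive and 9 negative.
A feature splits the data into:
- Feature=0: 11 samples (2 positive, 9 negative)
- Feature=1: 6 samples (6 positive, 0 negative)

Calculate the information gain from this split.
0.5549 bits

Information Gain = H(Y) - H(Y|Feature)

Before split:
P(positive) = 8/17 = 0.4706
H(Y) = 0.9975 bits

After split:
Feature=0: H = 0.6840 bits (weight = 11/17)
Feature=1: H = 0.0000 bits (weight = 6/17)
H(Y|Feature) = (11/17)×0.6840 + (6/17)×0.0000 = 0.4426 bits

Information Gain = 0.9975 - 0.4426 = 0.5549 bits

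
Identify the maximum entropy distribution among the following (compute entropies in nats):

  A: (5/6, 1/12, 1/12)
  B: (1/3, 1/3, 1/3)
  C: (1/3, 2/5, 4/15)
B

For a discrete distribution over n outcomes, entropy is maximized by the uniform distribution.

Computing entropies:
H(A) = 0.5661 nats
H(B) = 1.0986 nats
H(C) = 1.0852 nats

The uniform distribution (where all probabilities equal 1/3) achieves the maximum entropy of log_e(3) = 1.0986 nats.

Distribution B has the highest entropy.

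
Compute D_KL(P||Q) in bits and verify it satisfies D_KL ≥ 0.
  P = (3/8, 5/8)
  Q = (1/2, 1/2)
0.0456 bits

KL divergence satisfies the Gibbs inequality: D_KL(P||Q) ≥ 0 for all distributions P, Q.

D_KL(P||Q) = Σ p(x) log(p(x)/q(x))
Term by term:
  x=0: 3/8 × log_2[(3/8)/(1/2)] = -0.1556
  x=1: 5/8 × log_2[(5/8)/(1/2)] = 0.2012
D_KL(P||Q) = 0.0456 bits

D_KL(P||Q) = 0.0456 ≥ 0 ✓

This non-negativity is a fundamental property: relative entropy cannot be negative because it measures how different Q is from P.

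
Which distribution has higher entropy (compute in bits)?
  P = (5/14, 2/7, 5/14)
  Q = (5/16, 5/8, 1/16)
P

Computing entropies in bits:
H(P) = 1.5774
H(Q) = 1.1982

Distribution P has higher entropy.

Intuition: The distribution closer to uniform (more spread out) has higher entropy.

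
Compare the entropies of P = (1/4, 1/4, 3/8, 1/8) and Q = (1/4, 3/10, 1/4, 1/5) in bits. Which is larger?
Q

Computing entropies in bits:
H(P) = 1.9056
H(Q) = 1.9855

Distribution Q has higher entropy.

Intuition: The distribution closer to uniform (more spread out) has higher entropy.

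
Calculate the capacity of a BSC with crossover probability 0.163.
0.3586 bits

For a binary symmetric channel (BSC) with error probability p:
Capacity C = 1 - H(p) bits per symbol

where H(p) = -p log₂(p) - (1-p) log₂(1-p) is the binary entropy function.

H(0.163) = 0.6414 bits
C = 1 - 0.6414 = 0.3586 bits per symbol

This means we can reliably transmit up to 0.3586 bits of information per channel use.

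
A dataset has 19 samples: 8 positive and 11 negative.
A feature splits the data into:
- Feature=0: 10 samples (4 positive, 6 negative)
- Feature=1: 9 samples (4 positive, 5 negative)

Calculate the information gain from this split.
0.0015 bits

Information Gain = H(Y) - H(Y|Feature)

Before split:
P(positive) = 8/19 = 0.4211
H(Y) = 0.9819 bits

After split:
Feature=0: H = 0.9710 bits (weight = 10/19)
Feature=1: H = 0.9911 bits (weight = 9/19)
H(Y|Feature) = (10/19)×0.9710 + (9/19)×0.9911 = 0.9805 bits

Information Gain = 0.9819 - 0.9805 = 0.0015 bits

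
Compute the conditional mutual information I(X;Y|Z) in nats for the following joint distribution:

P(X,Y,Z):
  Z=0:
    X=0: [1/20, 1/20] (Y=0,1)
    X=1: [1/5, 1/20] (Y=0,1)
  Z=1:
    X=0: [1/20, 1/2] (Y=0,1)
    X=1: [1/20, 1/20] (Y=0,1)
0.0572 nats

Conditional mutual information: I(X;Y|Z) = H(X|Z) + H(Y|Z) - H(X,Y|Z)

H(Z) = 0.6474
H(X,Z) = 1.1359 → H(X|Z) = 0.4885
H(Y,Z) = 1.1359 → H(Y|Z) = 0.4885
H(X,Y,Z) = 1.5672 → H(X,Y|Z) = 0.9197

I(X;Y|Z) = 0.4885 + 0.4885 - 0.9197 = 0.0572 nats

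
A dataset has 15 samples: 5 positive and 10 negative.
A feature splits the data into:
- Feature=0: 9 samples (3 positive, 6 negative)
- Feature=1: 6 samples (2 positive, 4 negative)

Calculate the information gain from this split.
0.0000 bits

Information Gain = H(Y) - H(Y|Feature)

Before split:
P(positive) = 5/15 = 0.3333
H(Y) = 0.9183 bits

After split:
Feature=0: H = 0.9183 bits (weight = 9/15)
Feature=1: H = 0.9183 bits (weight = 6/15)
H(Y|Feature) = (9/15)×0.9183 + (6/15)×0.9183 = 0.9183 bits

Information Gain = 0.9183 - 0.9183 = 0.0000 bits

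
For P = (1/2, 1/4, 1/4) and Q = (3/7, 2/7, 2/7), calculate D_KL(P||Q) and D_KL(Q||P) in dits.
D_KL(P||Q) = 0.0045, D_KL(Q||P) = 0.0044

KL divergence is not symmetric: D_KL(P||Q) ≠ D_KL(Q||P) in general.

D_KL(P||Q) = 0.0045 dits
D_KL(Q||P) = 0.0044 dits

No, they are not equal!

This asymmetry is why KL divergence is not a true distance metric.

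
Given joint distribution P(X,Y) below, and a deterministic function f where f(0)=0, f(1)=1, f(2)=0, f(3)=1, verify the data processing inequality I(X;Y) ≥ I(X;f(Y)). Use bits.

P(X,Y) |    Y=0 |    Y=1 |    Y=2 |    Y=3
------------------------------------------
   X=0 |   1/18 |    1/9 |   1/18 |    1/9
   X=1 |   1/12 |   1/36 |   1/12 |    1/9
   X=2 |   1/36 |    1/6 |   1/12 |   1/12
I(X;Y) = 0.1070, I(X;f(Y)) = 0.0327, inequality holds: 0.1070 ≥ 0.0327

Data Processing Inequality: For any Markov chain X → Y → Z, we have I(X;Y) ≥ I(X;Z).

Here Z = f(Y) is a deterministic function of Y, forming X → Y → Z.

Original I(X;Y) = 0.1070 bits

After applying f:
P(X,Z) where Z=f(Y):
- P(X,Z=0) = P(X,Y=0) + P(X,Y=2)
- P(X,Z=1) = P(X,Y=1) + P(X,Y=3)

I(X;Z) = I(X;f(Y)) = 0.0327 bits

Verification: 0.1070 ≥ 0.0327 ✓

Information cannot be created by processing; the function f can only lose information about X.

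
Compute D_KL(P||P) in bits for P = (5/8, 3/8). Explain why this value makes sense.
0.0000 bits

KL divergence satisfies the Gibbs inequality: D_KL(P||Q) ≥ 0 for all distributions P, Q.

D_KL(P||Q) = Σ p(x) log(p(x)/q(x))
Each term is p(x) × log_2(p(x)/p(x)) = p(x) × log_2(1) = 0, so the sum is 0.
D_KL(P||Q) = 0.0000 bits

When P = Q, the KL divergence is exactly 0, as there is no 'divergence' between identical distributions.

This non-negativity is a fundamental property: relative entropy cannot be negative because it measures how different Q is from P.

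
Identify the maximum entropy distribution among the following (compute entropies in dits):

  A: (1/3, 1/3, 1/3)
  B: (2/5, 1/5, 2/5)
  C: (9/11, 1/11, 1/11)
A

For a discrete distribution over n outcomes, entropy is maximized by the uniform distribution.

Computing entropies:
H(A) = 0.4771 dits
H(B) = 0.4581 dits
H(C) = 0.2606 dits

The uniform distribution (where all probabilities equal 1/3) achieves the maximum entropy of log_10(3) = 0.4771 dits.

Distribution A has the highest entropy.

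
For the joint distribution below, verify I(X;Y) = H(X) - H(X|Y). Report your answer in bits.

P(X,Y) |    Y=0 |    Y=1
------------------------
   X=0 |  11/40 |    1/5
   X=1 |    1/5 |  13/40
I(X;Y) = 0.0285 bits

Mutual information has multiple equivalent forms:
- I(X;Y) = H(X) - H(X|Y)
- I(X;Y) = H(Y) - H(Y|X)
- I(X;Y) = H(X) + H(Y) - H(X,Y)

Computing all quantities:
H(X) = 0.9982, H(Y) = 0.9982, H(X,Y) = 1.9679
H(X|Y) = 0.9697, H(Y|X) = 0.9697

Verification:
H(X) - H(X|Y) = 0.9982 - 0.9697 = 0.0285
H(Y) - H(Y|X) = 0.9982 - 0.9697 = 0.0285
H(X) + H(Y) - H(X,Y) = 0.9982 + 0.9982 - 1.9679 = 0.0285

All forms give I(X;Y) = 0.0285 bits. ✓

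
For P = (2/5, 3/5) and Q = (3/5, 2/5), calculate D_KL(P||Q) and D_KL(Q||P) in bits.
D_KL(P||Q) = 0.1170, D_KL(Q||P) = 0.1170

KL divergence is not symmetric: D_KL(P||Q) ≠ D_KL(Q||P) in general.

D_KL(P||Q) = 0.1170 bits
D_KL(Q||P) = 0.1170 bits

In this case they happen to be equal (to 4 decimal places).

This asymmetry is why KL divergence is not a true distance metric.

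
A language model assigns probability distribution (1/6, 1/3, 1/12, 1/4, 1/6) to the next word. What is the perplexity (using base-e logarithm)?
4.5590

Perplexity is e^H (or exp(H) for natural log).

First, H = -Σ p log p = 1.5171 nats
Perplexity = e^1.5171 = 4.5590

Interpretation: The model's uncertainty is equivalent to choosing uniformly among 4.6 options.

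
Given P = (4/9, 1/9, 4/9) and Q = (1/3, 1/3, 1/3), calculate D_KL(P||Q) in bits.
0.1928 bits

KL divergence: D_KL(P||Q) = Σ p(x) log(p(x)/q(x))

Computing term by term:
  x=0: 4/9 × log_2[(4/9)/(1/3)] = 4/9 × 0.4150 = 0.1845
  x=1: 1/9 × log_2[(1/9)/(1/3)] = 1/9 × -1.5850 = -0.1761
  x=2: 4/9 × log_2[(4/9)/(1/3)] = 4/9 × 0.4150 = 0.1845

D_KL(P||Q) = 0.1928 bits

Note: KL divergence is always non-negative and equals 0 iff P = Q.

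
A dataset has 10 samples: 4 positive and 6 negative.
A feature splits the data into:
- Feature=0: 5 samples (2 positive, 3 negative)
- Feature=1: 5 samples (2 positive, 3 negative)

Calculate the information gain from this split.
0.0000 bits

Information Gain = H(Y) - H(Y|Feature)

Before split:
P(positive) = 4/10 = 0.4000
H(Y) = 0.9710 bits

After split:
Feature=0: H = 0.9710 bits (weight = 5/10)
Feature=1: H = 0.9710 bits (weight = 5/10)
H(Y|Feature) = (5/10)×0.9710 + (5/10)×0.9710 = 0.9710 bits

Information Gain = 0.9710 - 0.9710 = 0.0000 bits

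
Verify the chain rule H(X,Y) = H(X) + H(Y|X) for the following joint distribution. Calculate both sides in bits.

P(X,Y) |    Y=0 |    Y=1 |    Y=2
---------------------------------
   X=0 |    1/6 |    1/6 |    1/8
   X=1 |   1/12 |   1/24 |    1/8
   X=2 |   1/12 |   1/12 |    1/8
H(X,Y) = 3.0739, H(X) = 1.5343, H(Y|X) = 1.5396 (all in bits)

Chain rule: H(X,Y) = H(X) + H(Y|X)

Left side — joint entropy directly:
H(X,Y) = -Σ p(x,y) log p(x,y) = 3.0739 bits

Right side — compute H(Y|X) from the conditional distributions:
P(X) = (11/24, 1/4, 7/24), so H(X) = 1.5343 bits
H(Y|X) = Σ_x P(X=x) · H(Y|X=x):
  P(Y|X=0) = (4/11, 4/11, 3/11), H(Y|X=0) = 1.5726, weight P(X=0) = 11/24
  P(Y|X=1) = (1/3, 1/6, 1/2), H(Y|X=1) = 1.4591, weight P(X=1) = 1/4
  P(Y|X=2) = (2/7, 2/7, 3/7), H(Y|X=2) = 1.5567, weight P(X=2) = 7/24
H(Y|X) = 1.5396 bits

H(X) + H(Y|X) = 1.5343 + 1.5396 = 3.0739 bits

Both sides equal 3.0739 bits. ✓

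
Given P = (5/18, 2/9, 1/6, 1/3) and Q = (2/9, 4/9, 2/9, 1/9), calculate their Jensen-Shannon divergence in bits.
0.0743 bits

Jensen-Shannon divergence is:
JSD(P||Q) = 0.5 × D_KL(P||M) + 0.5 × D_KL(Q||M)
where M = 0.5 × (P + Q) is the mixture distribution.

M = 0.5 × (5/18, 2/9, 1/6, 1/3) + 0.5 × (2/9, 4/9, 2/9, 1/9) = (1/4, 1/3, 7/36, 2/9)

D_KL(P||M) = 0.0702 bits
D_KL(Q||M) = 0.0784 bits

JSD(P||Q) = 0.5 × 0.0702 + 0.5 × 0.0784 = 0.0743 bits

Unlike KL divergence, JSD is symmetric and bounded: 0 ≤ JSD ≤ log(2).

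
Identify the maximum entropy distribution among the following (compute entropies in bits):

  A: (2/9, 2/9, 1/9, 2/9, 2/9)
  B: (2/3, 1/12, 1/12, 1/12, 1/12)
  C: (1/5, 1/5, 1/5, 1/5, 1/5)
C

For a discrete distribution over n outcomes, entropy is maximized by the uniform distribution.

Computing entropies:
H(A) = 2.2810 bits
H(B) = 1.5850 bits
H(C) = 2.3219 bits

The uniform distribution (where all probabilities equal 1/5) achieves the maximum entropy of log_2(5) = 2.3219 bits.

Distribution C has the highest entropy.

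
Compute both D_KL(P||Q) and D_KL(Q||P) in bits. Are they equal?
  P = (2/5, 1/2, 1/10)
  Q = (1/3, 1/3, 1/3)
D_KL(P||Q) = 0.2240, D_KL(Q||P) = 0.2963

KL divergence is not symmetric: D_KL(P||Q) ≠ D_KL(Q||P) in general.

D_KL(P||Q) = 0.2240 bits
D_KL(Q||P) = 0.2963 bits

No, they are not equal!

This asymmetry is why KL divergence is not a true distance metric.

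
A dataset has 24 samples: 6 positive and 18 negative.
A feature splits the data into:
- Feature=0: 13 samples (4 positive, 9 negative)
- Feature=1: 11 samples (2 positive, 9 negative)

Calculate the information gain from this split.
0.0154 bits

Information Gain = H(Y) - H(Y|Feature)

Before split:
P(positive) = 6/24 = 0.2500
H(Y) = 0.8113 bits

After split:
Feature=0: H = 0.8905 bits (weight = 13/24)
Feature=1: H = 0.6840 bits (weight = 11/24)
H(Y|Feature) = (13/24)×0.8905 + (11/24)×0.6840 = 0.7959 bits

Information Gain = 0.8113 - 0.7959 = 0.0154 bits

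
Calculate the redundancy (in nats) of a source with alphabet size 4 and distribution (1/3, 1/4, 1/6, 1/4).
0.0283 nats

Redundancy measures how far a source is from maximum entropy:
R = H_max - H(X)

Maximum entropy for 4 symbols: H_max = log_e(4) = 1.3863 nats
Actual entropy: H(X) = 1.3580 nats
Redundancy: R = 1.3863 - 1.3580 = 0.0283 nats

This redundancy represents potential for compression: the source could be compressed by 0.0283 nats per symbol.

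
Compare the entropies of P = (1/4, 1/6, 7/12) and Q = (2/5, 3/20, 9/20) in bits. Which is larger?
Q

Computing entropies in bits:
H(P) = 1.3844
H(Q) = 1.4577

Distribution Q has higher entropy.

Intuition: The distribution closer to uniform (more spread out) has higher entropy.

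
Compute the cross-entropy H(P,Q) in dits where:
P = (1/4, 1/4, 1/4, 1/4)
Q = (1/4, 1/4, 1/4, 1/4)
0.6021 dits

Cross-entropy: H(P,Q) = -Σ p(x) log q(x)

Alternatively: H(P,Q) = H(P) + D_KL(P||Q)
H(P) = 0.6021 dits
D_KL(P||Q) = 0.0000 dits

H(P,Q) = 0.6021 + 0.0000 = 0.6021 dits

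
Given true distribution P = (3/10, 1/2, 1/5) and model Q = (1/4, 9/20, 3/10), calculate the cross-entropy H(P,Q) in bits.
1.5234 bits

Cross-entropy: H(P,Q) = -Σ p(x) log q(x)

Alternatively: H(P,Q) = H(P) + D_KL(P||Q)
H(P) = 1.4855 bits
D_KL(P||Q) = 0.0379 bits

H(P,Q) = 1.4855 + 0.0379 = 1.5234 bits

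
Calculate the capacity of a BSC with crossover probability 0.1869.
0.3051 bits

For a binary symmetric channel (BSC) with error probability p:
Capacity C = 1 - H(p) bits per symbol

where H(p) = -p log₂(p) - (1-p) log₂(1-p) is the binary entropy function.

H(0.1869) = 0.6949 bits
C = 1 - 0.6949 = 0.3051 bits per symbol

This means we can reliably transmit up to 0.3051 bits of information per channel use.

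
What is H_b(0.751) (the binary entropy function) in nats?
0.5612 nats

The binary entropy function is:
H(p) = -p log(p) - (1-p) log(1-p)

H(0.751) = -0.751 × log_e(0.751) - 0.249 × log_e(0.249)
H(0.751) = 0.5612 nats

Note: Binary entropy is maximized at p=0.5 (H=1 bit) and minimized at p=0 or p=1 (H=0).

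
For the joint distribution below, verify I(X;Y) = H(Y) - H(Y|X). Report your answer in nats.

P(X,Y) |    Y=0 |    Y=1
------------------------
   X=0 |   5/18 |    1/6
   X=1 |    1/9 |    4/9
I(X;Y) = 0.0962 nats

Mutual information has multiple equivalent forms:
- I(X;Y) = H(X) - H(X|Y)
- I(X;Y) = H(Y) - H(Y|X)
- I(X;Y) = H(X) + H(Y) - H(X,Y)

Computing all quantities:
H(X) = 0.6870, H(Y) = 0.6682, H(X,Y) = 1.2590
H(X|Y) = 0.5907, H(Y|X) = 0.5720

Verification:
H(X) - H(X|Y) = 0.6870 - 0.5907 = 0.0962
H(Y) - H(Y|X) = 0.6682 - 0.5720 = 0.0962
H(X) + H(Y) - H(X,Y) = 0.6870 + 0.6682 - 1.2590 = 0.0962

All forms give I(X;Y) = 0.0962 nats. ✓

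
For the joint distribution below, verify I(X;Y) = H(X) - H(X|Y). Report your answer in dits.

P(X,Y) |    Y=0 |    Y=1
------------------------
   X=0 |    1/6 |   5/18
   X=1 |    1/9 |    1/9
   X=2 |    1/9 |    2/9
I(X;Y) = 0.0035 dits

Mutual information has multiple equivalent forms:
- I(X;Y) = H(X) - H(X|Y)
- I(X;Y) = H(Y) - H(Y|X)
- I(X;Y) = H(X) + H(Y) - H(X,Y)

Computing all quantities:
H(X) = 0.4607, H(Y) = 0.2902, H(X,Y) = 0.7475
H(X|Y) = 0.4572, H(Y|X) = 0.2867

Verification:
H(X) - H(X|Y) = 0.4607 - 0.4572 = 0.0035
H(Y) - H(Y|X) = 0.2902 - 0.2867 = 0.0035
H(X) + H(Y) - H(X,Y) = 0.4607 + 0.2902 - 0.7475 = 0.0035

All forms give I(X;Y) = 0.0035 dits. ✓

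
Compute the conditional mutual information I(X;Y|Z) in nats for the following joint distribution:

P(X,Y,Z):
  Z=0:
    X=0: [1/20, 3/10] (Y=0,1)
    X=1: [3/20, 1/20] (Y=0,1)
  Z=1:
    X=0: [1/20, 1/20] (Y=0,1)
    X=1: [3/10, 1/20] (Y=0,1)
0.1300 nats

Conditional mutual information: I(X;Y|Z) = H(X|Z) + H(Y|Z) - H(X,Y|Z)

H(Z) = 0.6881
H(X,Z) = 1.2870 → H(X|Z) = 0.5989
H(Y,Z) = 1.2870 → H(Y|Z) = 0.5989
H(X,Y,Z) = 1.7559 → H(X,Y|Z) = 1.0677

I(X;Y|Z) = 0.5989 + 0.5989 - 1.0677 = 0.1300 nats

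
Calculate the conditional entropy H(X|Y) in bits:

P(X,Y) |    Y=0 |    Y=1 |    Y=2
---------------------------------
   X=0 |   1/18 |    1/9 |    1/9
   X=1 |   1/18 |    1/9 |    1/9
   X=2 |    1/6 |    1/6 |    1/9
1.5145 bits

Using the chain rule: H(X|Y) = H(X,Y) - H(Y)

First, compute H(X,Y) = 3.0860 bits

Marginal P(Y) = (5/18, 7/18, 1/3)
H(Y) = 1.5715 bits

H(X|Y) = H(X,Y) - H(Y) = 3.0860 - 1.5715 = 1.5145 bits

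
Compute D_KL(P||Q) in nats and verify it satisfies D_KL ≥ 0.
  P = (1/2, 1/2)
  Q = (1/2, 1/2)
0.0000 nats

KL divergence satisfies the Gibbs inequality: D_KL(P||Q) ≥ 0 for all distributions P, Q.

D_KL(P||Q) = Σ p(x) log(p(x)/q(x))
Term by term:
  x=0: 1/2 × log_e[(1/2)/(1/2)] = 0.0000
  x=1: 1/2 × log_e[(1/2)/(1/2)] = 0.0000
D_KL(P||Q) = 0.0000 nats

D_KL(P||Q) = 0.0000 ≥ 0 ✓

This non-negativity is a fundamental property: relative entropy cannot be negative because it measures how different Q is from P.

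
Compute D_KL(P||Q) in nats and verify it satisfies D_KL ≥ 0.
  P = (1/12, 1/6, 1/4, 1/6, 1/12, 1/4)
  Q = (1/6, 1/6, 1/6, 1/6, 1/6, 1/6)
0.0872 nats

KL divergence satisfies the Gibbs inequality: D_KL(P||Q) ≥ 0 for all distributions P, Q.

D_KL(P||Q) = Σ p(x) log(p(x)/q(x))
Term by term:
  x=0: 1/12 × log_e[(1/12)/(1/6)] = -0.0578
  x=1: 1/6 × log_e[(1/6)/(1/6)] = 0.0000
  x=2: 1/4 × log_e[(1/4)/(1/6)] = 0.1014
  x=3: 1/6 × log_e[(1/6)/(1/6)] = 0.0000
  x=4: 1/12 × log_e[(1/12)/(1/6)] = -0.0578
  x=5: 1/4 × log_e[(1/4)/(1/6)] = 0.1014
D_KL(P||Q) = 0.0872 nats

D_KL(P||Q) = 0.0872 ≥ 0 ✓

This non-negativity is a fundamental property: relative entropy cannot be negative because it measures how different Q is from P.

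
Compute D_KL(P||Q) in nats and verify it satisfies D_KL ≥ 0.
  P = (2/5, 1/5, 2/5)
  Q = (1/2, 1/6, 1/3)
0.0201 nats

KL divergence satisfies the Gibbs inequality: D_KL(P||Q) ≥ 0 for all distributions P, Q.

D_KL(P||Q) = Σ p(x) log(p(x)/q(x))
Term by term:
  x=0: 2/5 × log_e[(2/5)/(1/2)] = -0.0893
  x=1: 1/5 × log_e[(1/5)/(1/6)] = 0.0365
  x=2: 2/5 × log_e[(2/5)/(1/3)] = 0.0729
D_KL(P||Q) = 0.0201 nats

D_KL(P||Q) = 0.0201 ≥ 0 ✓

This non-negativity is a fundamental property: relative entropy cannot be negative because it measures how different Q is from P.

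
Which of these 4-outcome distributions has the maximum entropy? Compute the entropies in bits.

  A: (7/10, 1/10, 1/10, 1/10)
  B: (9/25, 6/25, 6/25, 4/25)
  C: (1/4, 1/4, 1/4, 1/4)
C

For a discrete distribution over n outcomes, entropy is maximized by the uniform distribution.

Computing entropies:
H(A) = 1.3568 bits
H(B) = 1.9419 bits
H(C) = 2.0000 bits

The uniform distribution (where all probabilities equal 1/4) achieves the maximum entropy of log_2(4) = 2.0000 bits.

Distribution C has the highest entropy.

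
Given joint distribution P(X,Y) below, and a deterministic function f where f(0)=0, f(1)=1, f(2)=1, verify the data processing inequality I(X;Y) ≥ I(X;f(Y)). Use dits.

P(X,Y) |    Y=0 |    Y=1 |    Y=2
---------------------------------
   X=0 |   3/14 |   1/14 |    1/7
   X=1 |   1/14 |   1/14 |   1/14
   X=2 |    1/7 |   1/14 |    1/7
I(X;Y) = 0.0066, I(X;f(Y)) = 0.0039, inequality holds: 0.0066 ≥ 0.0039

Data Processing Inequality: For any Markov chain X → Y → Z, we have I(X;Y) ≥ I(X;Z).

Here Z = f(Y) is a deterministic function of Y, forming X → Y → Z.

Original I(X;Y) = 0.0066 dits

After applying f:
P(X,Z) where Z=f(Y):
- P(X,Z=0) = P(X,Y=0)
- P(X,Z=1) = P(X,Y=1) + P(X,Y=2)

I(X;Z) = I(X;f(Y)) = 0.0039 dits

Verification: 0.0066 ≥ 0.0039 ✓

Information cannot be created by processing; the function f can only lose information about X.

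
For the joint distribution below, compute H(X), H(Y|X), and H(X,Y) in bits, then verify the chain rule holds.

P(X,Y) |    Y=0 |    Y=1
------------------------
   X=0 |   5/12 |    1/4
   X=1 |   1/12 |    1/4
H(X,Y) = 1.8250, H(X) = 0.9183, H(Y|X) = 0.9067 (all in bits)

Chain rule: H(X,Y) = H(X) + H(Y|X)

Left side — joint entropy directly:
H(X,Y) = -Σ p(x,y) log p(x,y) = 1.8250 bits

Right side — compute H(Y|X) from the conditional distributions:
P(X) = (2/3, 1/3), so H(X) = 0.9183 bits
H(Y|X) = Σ_x P(X=x) · H(Y|X=x):
  P(Y|X=0) = (5/8, 3/8), H(Y|X=0) = 0.9544, weight P(X=0) = 2/3
  P(Y|X=1) = (1/4, 3/4), H(Y|X=1) = 0.8113, weight P(X=1) = 1/3
H(Y|X) = 0.9067 bits

H(X) + H(Y|X) = 0.9183 + 0.9067 = 1.8250 bits

Both sides equal 1.8250 bits. ✓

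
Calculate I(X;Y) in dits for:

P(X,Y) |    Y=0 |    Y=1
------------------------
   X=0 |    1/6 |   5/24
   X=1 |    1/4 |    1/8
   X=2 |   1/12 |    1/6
0.0164 dits

Mutual information: I(X;Y) = H(X) + H(Y) - H(X,Y)

Marginals:
P(X) = (3/8, 3/8, 1/4), H(X) = 0.4700 dits
P(Y) = (1/2, 1/2), H(Y) = 0.3010 dits

Joint entropy: H(X,Y) = 0.7546 dits

I(X;Y) = 0.4700 + 0.3010 - 0.7546 = 0.0164 dits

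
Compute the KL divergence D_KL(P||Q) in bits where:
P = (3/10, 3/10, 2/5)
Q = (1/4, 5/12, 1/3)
0.0419 bits

KL divergence: D_KL(P||Q) = Σ p(x) log(p(x)/q(x))

Computing term by term:
  x=0: 3/10 × log_2[(3/10)/(1/4)] = 3/10 × 0.2630 = 0.0789
  x=1: 3/10 × log_2[(3/10)/(5/12)] = 3/10 × -0.4739 = -0.1422
  x=2: 2/5 × log_2[(2/5)/(1/3)] = 2/5 × 0.2630 = 0.1052

D_KL(P||Q) = 0.0419 bits

Note: KL divergence is always non-negative and equals 0 iff P = Q.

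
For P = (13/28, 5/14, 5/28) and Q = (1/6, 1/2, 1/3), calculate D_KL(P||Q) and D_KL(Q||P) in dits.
D_KL(P||Q) = 0.1060, D_KL(Q||P) = 0.0893

KL divergence is not symmetric: D_KL(P||Q) ≠ D_KL(Q||P) in general.

D_KL(P||Q) = 0.1060 dits
D_KL(Q||P) = 0.0893 dits

No, they are not equal!

This asymmetry is why KL divergence is not a true distance metric.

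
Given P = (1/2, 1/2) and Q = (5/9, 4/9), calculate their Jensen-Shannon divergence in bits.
0.0022 bits

Jensen-Shannon divergence is:
JSD(P||Q) = 0.5 × D_KL(P||M) + 0.5 × D_KL(Q||M)
where M = 0.5 × (P + Q) is the mixture distribution.

M = 0.5 × (1/2, 1/2) + 0.5 × (5/9, 4/9) = (19/36, 17/36)

D_KL(P||M) = 0.0022 bits
D_KL(Q||M) = 0.0022 bits

JSD(P||Q) = 0.5 × 0.0022 + 0.5 × 0.0022 = 0.0022 bits

Unlike KL divergence, JSD is symmetric and bounded: 0 ≤ JSD ≤ log(2).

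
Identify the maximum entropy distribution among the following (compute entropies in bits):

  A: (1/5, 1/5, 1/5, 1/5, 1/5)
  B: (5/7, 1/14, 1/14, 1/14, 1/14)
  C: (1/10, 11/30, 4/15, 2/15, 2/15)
A

For a discrete distribution over n outcomes, entropy is maximized by the uniform distribution.

Computing entropies:
H(A) = 2.3219 bits
H(B) = 1.4345 bits
H(C) = 2.1466 bits

The uniform distribution (where all probabilities equal 1/5) achieves the maximum entropy of log_2(5) = 2.3219 bits.

Distribution A has the highest entropy.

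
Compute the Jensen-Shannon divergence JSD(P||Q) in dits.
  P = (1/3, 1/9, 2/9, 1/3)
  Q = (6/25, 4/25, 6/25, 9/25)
0.0028 dits

Jensen-Shannon divergence is:
JSD(P||Q) = 0.5 × D_KL(P||M) + 0.5 × D_KL(Q||M)
where M = 0.5 × (P + Q) is the mixture distribution.

M = 0.5 × (1/3, 1/9, 2/9, 1/3) + 0.5 × (6/25, 4/25, 6/25, 9/25) = (0.286667, 0.135556, 0.231111, 0.346667)

D_KL(P||M) = 0.0028 dits
D_KL(Q||M) = 0.0028 dits

JSD(P||Q) = 0.5 × 0.0028 + 0.5 × 0.0028 = 0.0028 dits

Unlike KL divergence, JSD is symmetric and bounded: 0 ≤ JSD ≤ log(2).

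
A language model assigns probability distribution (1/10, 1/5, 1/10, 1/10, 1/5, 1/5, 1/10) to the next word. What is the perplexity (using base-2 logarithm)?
6.5975

Perplexity is 2^H (or exp(H) for natural log).

First, H = -Σ p log p = 2.7219 bits
Perplexity = 2^2.7219 = 6.5975

Interpretation: The model's uncertainty is equivalent to choosing uniformly among 6.6 options.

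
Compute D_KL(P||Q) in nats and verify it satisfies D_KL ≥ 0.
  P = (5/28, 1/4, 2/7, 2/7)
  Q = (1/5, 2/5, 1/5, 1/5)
0.0661 nats

KL divergence satisfies the Gibbs inequality: D_KL(P||Q) ≥ 0 for all distributions P, Q.

D_KL(P||Q) = Σ p(x) log(p(x)/q(x))
Term by term:
  x=0: 5/28 × log_e[(5/28)/(1/5)] = -0.0202
  x=1: 1/4 × log_e[(1/4)/(2/5)] = -0.1175
  x=2: 2/7 × log_e[(2/7)/(1/5)] = 0.1019
  x=3: 2/7 × log_e[(2/7)/(1/5)] = 0.1019
D_KL(P||Q) = 0.0661 nats

D_KL(P||Q) = 0.0661 ≥ 0 ✓

This non-negativity is a fundamental property: relative entropy cannot be negative because it measures how different Q is from P.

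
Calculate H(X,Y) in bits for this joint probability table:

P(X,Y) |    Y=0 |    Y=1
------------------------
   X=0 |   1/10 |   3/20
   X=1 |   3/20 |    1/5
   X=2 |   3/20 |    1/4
2.5282 bits

Joint entropy is H(X,Y) = -Σ_{x,y} p(x,y) log p(x,y).

Summing over all non-zero entries:
H(X,Y) = -[1/10·log_2(1/10) + 3/20·log_2(3/20) + 3/20·log_2(3/20) + 1/5·log_2(1/5) + 3/20·log_2(3/20) + 1/4·log_2(1/4)]
H(X,Y) = 2.5282 bits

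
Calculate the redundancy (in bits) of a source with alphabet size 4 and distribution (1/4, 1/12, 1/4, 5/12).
0.1750 bits

Redundancy measures how far a source is from maximum entropy:
R = H_max - H(X)

Maximum entropy for 4 symbols: H_max = log_2(4) = 2.0000 bits
Actual entropy: H(X) = 1.8250 bits
Redundancy: R = 2.0000 - 1.8250 = 0.1750 bits

This redundancy represents potential for compression: the source could be compressed by 0.1750 bits per symbol.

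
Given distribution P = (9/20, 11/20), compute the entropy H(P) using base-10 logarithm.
0.2989 dits

Shannon entropy is H(X) = -Σ p(x) log p(x).

For P = (9/20, 11/20):
H = -9/20 × log_10(9/20) -11/20 × log_10(11/20)
H = 0.2989 dits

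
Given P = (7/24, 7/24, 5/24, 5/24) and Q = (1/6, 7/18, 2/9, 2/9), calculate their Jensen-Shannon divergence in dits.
0.0054 dits

Jensen-Shannon divergence is:
JSD(P||Q) = 0.5 × D_KL(P||M) + 0.5 × D_KL(Q||M)
where M = 0.5 × (P + Q) is the mixture distribution.

M = 0.5 × (7/24, 7/24, 5/24, 5/24) + 0.5 × (1/6, 7/18, 2/9, 2/9) = (0.229167, 0.340278, 0.215278, 0.215278)

D_KL(P||M) = 0.0051 dits
D_KL(Q||M) = 0.0056 dits

JSD(P||Q) = 0.5 × 0.0051 + 0.5 × 0.0056 = 0.0054 dits

Unlike KL divergence, JSD is symmetric and bounded: 0 ≤ JSD ≤ log(2).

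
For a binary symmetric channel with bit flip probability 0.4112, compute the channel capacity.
0.0229 bits

For a binary symmetric channel (BSC) with error probability p:
Capacity C = 1 - H(p) bits per symbol

where H(p) = -p log₂(p) - (1-p) log₂(1-p) is the binary entropy function.

H(0.4112) = 0.9771 bits
C = 1 - 0.9771 = 0.0229 bits per symbol

This means we can reliably transmit up to 0.0229 bits of information per channel use.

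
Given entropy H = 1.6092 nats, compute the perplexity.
4.9988

Perplexity is e^H (or exp(H) for natural log).

H = 1.6092 nats
Perplexity = e^1.6092 = 4.9988

Interpretation: The model's uncertainty is equivalent to choosing uniformly among 5.0 options.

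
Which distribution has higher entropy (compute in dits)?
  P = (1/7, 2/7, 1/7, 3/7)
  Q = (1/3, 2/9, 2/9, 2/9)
Q

Computing entropies in dits:
H(P) = 0.5546
H(Q) = 0.5945

Distribution Q has higher entropy.

Intuition: The distribution closer to uniform (more spread out) has higher entropy.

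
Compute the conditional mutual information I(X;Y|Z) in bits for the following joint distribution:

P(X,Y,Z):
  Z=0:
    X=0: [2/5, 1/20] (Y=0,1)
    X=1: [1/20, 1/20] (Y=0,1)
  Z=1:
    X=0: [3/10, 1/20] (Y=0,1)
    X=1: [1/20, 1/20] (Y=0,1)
0.0866 bits

Conditional mutual information: I(X;Y|Z) = H(X|Z) + H(Y|Z) - H(X,Y|Z)

H(Z) = 0.9928
H(X,Z) = 1.7129 → H(X|Z) = 0.7201
H(Y,Z) = 1.7129 → H(Y|Z) = 0.7201
H(X,Y,Z) = 2.3464 → H(X,Y|Z) = 1.3537

I(X;Y|Z) = 0.7201 + 0.7201 - 1.3537 = 0.0866 bits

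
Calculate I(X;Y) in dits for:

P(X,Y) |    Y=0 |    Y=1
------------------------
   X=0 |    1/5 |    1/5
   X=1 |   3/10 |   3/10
0.0000 dits

Mutual information: I(X;Y) = H(X) + H(Y) - H(X,Y)

Marginals:
P(X) = (2/5, 3/5), H(X) = 0.2923 dits
P(Y) = (1/2, 1/2), H(Y) = 0.3010 dits

Joint entropy: H(X,Y) = 0.5933 dits

I(X;Y) = 0.2923 + 0.3010 - 0.5933 = 0.0000 dits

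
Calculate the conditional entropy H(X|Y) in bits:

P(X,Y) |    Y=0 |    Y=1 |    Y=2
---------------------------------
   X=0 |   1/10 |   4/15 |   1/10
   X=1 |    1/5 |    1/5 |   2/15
0.9651 bits

Using the chain rule: H(X|Y) = H(X,Y) - H(Y)

First, compute H(X,Y) = 2.4892 bits

Marginal P(Y) = (3/10, 7/15, 7/30)
H(Y) = 1.5241 bits

H(X|Y) = H(X,Y) - H(Y) = 2.4892 - 1.5241 = 0.9651 bits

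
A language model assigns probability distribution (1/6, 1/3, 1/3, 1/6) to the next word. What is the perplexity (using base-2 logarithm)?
3.7798

Perplexity is 2^H (or exp(H) for natural log).

First, H = -Σ p log p = 1.9183 bits
Perplexity = 2^1.9183 = 3.7798

Interpretation: The model's uncertainty is equivalent to choosing uniformly among 3.8 options.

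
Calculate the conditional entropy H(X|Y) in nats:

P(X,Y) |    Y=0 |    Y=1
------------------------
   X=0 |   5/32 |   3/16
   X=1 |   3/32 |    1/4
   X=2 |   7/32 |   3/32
1.0356 nats

Using the chain rule: H(X|Y) = H(X,Y) - H(Y)

First, compute H(X,Y) = 1.7268 nats

Marginal P(Y) = (15/32, 17/32)
H(Y) = 0.6912 nats

H(X|Y) = H(X,Y) - H(Y) = 1.7268 - 0.6912 = 1.0356 nats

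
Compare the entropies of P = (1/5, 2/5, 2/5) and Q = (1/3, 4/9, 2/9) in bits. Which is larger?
Q

Computing entropies in bits:
H(P) = 1.5219
H(Q) = 1.5305

Distribution Q has higher entropy.

Intuition: The distribution closer to uniform (more spread out) has higher entropy.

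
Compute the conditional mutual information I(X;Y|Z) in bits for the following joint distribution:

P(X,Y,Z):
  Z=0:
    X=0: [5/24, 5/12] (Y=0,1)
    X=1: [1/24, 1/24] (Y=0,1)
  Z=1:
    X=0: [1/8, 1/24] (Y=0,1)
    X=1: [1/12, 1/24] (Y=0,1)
0.0079 bits

Conditional mutual information: I(X;Y|Z) = H(X|Z) + H(Y|Z) - H(X,Y|Z)

H(Z) = 0.8709
H(X,Z) = 1.5284 → H(X|Z) = 0.6575
H(Y,Z) = 1.7861 → H(Y|Z) = 0.9152
H(X,Y,Z) = 2.4356 → H(X,Y|Z) = 1.5648

I(X;Y|Z) = 0.6575 + 0.9152 - 1.5648 = 0.0079 bits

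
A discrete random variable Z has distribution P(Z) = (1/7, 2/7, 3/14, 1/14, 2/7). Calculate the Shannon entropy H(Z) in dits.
0.6568 dits

Shannon entropy is H(X) = -Σ p(x) log p(x).

For P = (1/7, 2/7, 3/14, 1/14, 2/7):
H = -1/7 × log_10(1/7) -2/7 × log_10(2/7) -3/14 × log_10(3/14) -1/14 × log_10(1/14) -2/7 × log_10(2/7)
H = 0.6568 dits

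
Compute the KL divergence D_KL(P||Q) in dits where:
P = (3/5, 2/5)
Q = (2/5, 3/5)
0.0352 dits

KL divergence: D_KL(P||Q) = Σ p(x) log(p(x)/q(x))

Computing term by term:
  x=0: 3/5 × log_10[(3/5)/(2/5)] = 3/5 × 0.1761 = 0.1057
  x=1: 2/5 × log_10[(2/5)/(3/5)] = 2/5 × -0.1761 = -0.0704

D_KL(P||Q) = 0.0352 dits

Note: KL divergence is always non-negative and equals 0 iff P = Q.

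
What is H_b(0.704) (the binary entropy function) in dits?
0.2638 dits

The binary entropy function is:
H(p) = -p log(p) - (1-p) log(1-p)

H(0.704) = -0.704 × log_10(0.704) - 0.296 × log_10(0.296)
H(0.704) = 0.2638 dits

Note: Binary entropy is maximized at p=0.5 (H=1 bit) and minimized at p=0 or p=1 (H=0).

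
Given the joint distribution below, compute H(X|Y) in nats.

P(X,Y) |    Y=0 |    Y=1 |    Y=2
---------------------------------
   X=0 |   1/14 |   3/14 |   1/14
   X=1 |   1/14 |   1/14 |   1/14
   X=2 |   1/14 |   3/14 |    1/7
1.0346 nats

Using the chain rule: H(X|Y) = H(X,Y) - H(Y)

First, compute H(X,Y) = 2.0692 nats

Marginal P(Y) = (3/14, 1/2, 2/7)
H(Y) = 1.0346 nats

H(X|Y) = H(X,Y) - H(Y) = 2.0692 - 1.0346 = 1.0346 nats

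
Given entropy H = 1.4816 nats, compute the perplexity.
4.4000

Perplexity is e^H (or exp(H) for natural log).

H = 1.4816 nats
Perplexity = e^1.4816 = 4.4000

Interpretation: The model's uncertainty is equivalent to choosing uniformly among 4.4 options.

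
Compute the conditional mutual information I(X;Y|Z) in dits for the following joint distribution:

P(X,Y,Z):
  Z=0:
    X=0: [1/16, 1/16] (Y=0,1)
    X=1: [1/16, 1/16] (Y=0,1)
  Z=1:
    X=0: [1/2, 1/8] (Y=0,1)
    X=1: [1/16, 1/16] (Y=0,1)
0.0097 dits

Conditional mutual information: I(X;Y|Z) = H(X|Z) + H(Y|Z) - H(X,Y|Z)

H(Z) = 0.2442
H(X,Z) = 0.4662 → H(X|Z) = 0.2220
H(Y,Z) = 0.5026 → H(Y|Z) = 0.2584
H(X,Y,Z) = 0.7149 → H(X,Y|Z) = 0.4707

I(X;Y|Z) = 0.2220 + 0.2584 - 0.4707 = 0.0097 dits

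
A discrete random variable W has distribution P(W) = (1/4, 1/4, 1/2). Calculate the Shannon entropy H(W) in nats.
1.0397 nats

Shannon entropy is H(X) = -Σ p(x) log p(x).

For P = (1/4, 1/4, 1/2):
H = -1/4 × log_e(1/4) -1/4 × log_e(1/4) -1/2 × log_e(1/2)
H = 1.0397 nats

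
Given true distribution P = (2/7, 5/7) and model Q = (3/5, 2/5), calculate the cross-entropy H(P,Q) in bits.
1.1548 bits

Cross-entropy: H(P,Q) = -Σ p(x) log q(x)

Alternatively: H(P,Q) = H(P) + D_KL(P||Q)
H(P) = 0.8631 bits
D_KL(P||Q) = 0.2917 bits

H(P,Q) = 0.8631 + 0.2917 = 1.1548 bits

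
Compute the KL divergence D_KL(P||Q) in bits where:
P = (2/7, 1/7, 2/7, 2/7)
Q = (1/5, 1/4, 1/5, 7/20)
0.0951 bits

KL divergence: D_KL(P||Q) = Σ p(x) log(p(x)/q(x))

Computing term by term:
  x=0: 2/7 × log_2[(2/7)/(1/5)] = 2/7 × 0.5146 = 0.1470
  x=1: 1/7 × log_2[(1/7)/(1/4)] = 1/7 × -0.8074 = -0.1153
  x=2: 2/7 × log_2[(2/7)/(1/5)] = 2/7 × 0.5146 = 0.1470
  x=3: 2/7 × log_2[(2/7)/(7/20)] = 2/7 × -0.2928 = -0.0837

D_KL(P||Q) = 0.0951 bits

Note: KL divergence is always non-negative and equals 0 iff P = Q.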